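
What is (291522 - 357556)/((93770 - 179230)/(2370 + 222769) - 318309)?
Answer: 14866828726/71663855411 ≈ 0.20745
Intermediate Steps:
(291522 - 357556)/((93770 - 179230)/(2370 + 222769) - 318309) = -66034/(-85460/225139 - 318309) = -66034/(-71663855411/225139) = -66034*(-225139/71663855411) = 14866828726/71663855411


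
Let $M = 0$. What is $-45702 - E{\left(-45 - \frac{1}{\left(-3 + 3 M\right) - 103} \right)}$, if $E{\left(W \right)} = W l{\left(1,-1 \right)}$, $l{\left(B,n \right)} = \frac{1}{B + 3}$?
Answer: $- \frac{19372879}{424} \approx -45691.0$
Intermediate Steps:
$l{\left(B,n \right)} = \frac{1}{3 + B}$
$E{\left(W \right)} = \frac{W}{4}$ ($E{\left(W \right)} = \frac{W}{3 + 1} = \frac{W}{4}$)
$-45702 - E{\left(-45 - \frac{1}{\left(-3 + 3 M\right) - 103} \right)} = -45702 - \frac{-45 - \frac{1}{\left(-3 + 3 \cdot 0\right) - 103}}{4} = -45702 - \frac{-45 - \frac{1}{\left(-3 + 0\right) - 103}}{4} = -45702 - \frac{-45 - \frac{1}{-3 - 103}}{4} = -45702 - \frac{-45 - \frac{1}{-106}}{4} = -45702 - \frac{-45 - - \frac{1}{106}}{4} = -45702 - \frac{-45 + \frac{1}{106}}{4} = -45702 - \frac{1}{4} \left(- \frac{4769}{106}\right) = -45702 - - \frac{4769}{424} = -45702 + \frac{4769}{424} = - \frac{19372879}{424}$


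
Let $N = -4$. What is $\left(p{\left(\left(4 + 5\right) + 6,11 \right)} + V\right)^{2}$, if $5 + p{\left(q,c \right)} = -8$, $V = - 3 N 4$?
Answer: $1225$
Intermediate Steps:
$V = 48$ ($V = \left(-3\right) \left(-4\right) 4 = 12 \cdot 4 = 48$)
$p{\left(q,c \right)} = -13$ ($p{\left(q,c \right)} = -5 - 8 = -13$)
$\left(p{\left(\left(4 + 5\right) + 6,11 \right)} + V\right)^{2} = \left(-13 + 48\right)^{2} = 35^{2} = 1225$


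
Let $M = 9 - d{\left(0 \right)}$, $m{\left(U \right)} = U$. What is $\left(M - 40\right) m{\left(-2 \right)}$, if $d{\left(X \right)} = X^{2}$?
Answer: $62$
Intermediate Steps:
$M = 9$ ($M = 9 - 0^{2} = 9 - 0 = 9 + 0 = 9$)
$\left(M - 40\right) m{\left(-2 \right)} = \left(9 - 40\right) \left(-2\right) = \left(-31\right) \left(-2\right) = 62$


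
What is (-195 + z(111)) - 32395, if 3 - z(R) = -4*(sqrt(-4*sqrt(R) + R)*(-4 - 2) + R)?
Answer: -32143 - 24*sqrt(111 - 4*sqrt(111)) ≈ -32342.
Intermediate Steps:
z(R) = 3 - 24*sqrt(R - 4*sqrt(R)) + 4*R (z(R) = 3 - (-4)*(sqrt(-4*sqrt(R) + R)*(-4 - 2) + R) = 3 - (-4)*(sqrt(R - 4*sqrt(R))*(-6) + R) = 3 - (-4)*(-6*sqrt(R - 4*sqrt(R)) + R) = 3 - (-4)*(R - 6*sqrt(R - 4*sqrt(R))) = 3 - (-4*R + 24*sqrt(R - 4*sqrt(R))) = 3 + (-24*sqrt(R - 4*sqrt(R)) + 4*R) = 3 - 24*sqrt(R - 4*sqrt(R)) + 4*R)
(-195 + z(111)) - 32395 = (-195 + (3 - 24*sqrt(111 - 4*sqrt(111)) + 4*111)) - 32395 = (-195 + (3 - 24*sqrt(111 - 4*sqrt(111)) + 444)) - 32395 = (-195 + (447 - 24*sqrt(111 - 4*sqrt(111)))) - 32395 = (252 - 24*sqrt(111 - 4*sqrt(111))) - 32395 = -32143 - 24*sqrt(111 - 4*sqrt(111))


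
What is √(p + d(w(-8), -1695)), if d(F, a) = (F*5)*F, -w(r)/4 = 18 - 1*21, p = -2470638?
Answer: I*√2469918 ≈ 1571.6*I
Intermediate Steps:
w(r) = 12 (w(r) = -4*(18 - 1*21) = -4*(18 - 21) = -4*(-3) = 12)
d(F, a) = 5*F² (d(F, a) = (5*F)*F = 5*F²)
√(p + d(w(-8), -1695)) = √(-2470638 + 5*12²) = √(-2470638 + 5*144) = √(-2470638 + 720) = √(-2469918) = I*√2469918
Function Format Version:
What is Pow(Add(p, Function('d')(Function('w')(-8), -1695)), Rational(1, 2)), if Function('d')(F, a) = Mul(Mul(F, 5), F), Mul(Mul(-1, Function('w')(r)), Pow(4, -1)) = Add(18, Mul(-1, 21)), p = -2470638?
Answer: Mul(I, Pow(2469918, Rational(1, 2))) ≈ Mul(1571.6, I)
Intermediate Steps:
Function('w')(r) = 12 (Function('w')(r) = Mul(-4, Add(18, Mul(-1, 21))) = Mul(-4, Add(18, -21)) = Mul(-4, -3) = 12)
Function('d')(F, a) = Mul(5, Pow(F, 2)) (Function('d')(F, a) = Mul(Mul(5, F), F) = Mul(5, Pow(F, 2)))
Pow(Add(p, Function('d')(Function('w')(-8), -1695)), Rational(1, 2)) = Pow(Add(-2470638, Mul(5, Pow(12, 2))), Rational(1, 2)) = Pow(Add(-2470638, Mul(5, 144)), Rational(1, 2)) = Pow(Add(-2470638, 720), Rational(1, 2)) = Pow(-2469918, Rational(1, 2)) = Mul(I, Pow(2469918, Rational(1, 2)))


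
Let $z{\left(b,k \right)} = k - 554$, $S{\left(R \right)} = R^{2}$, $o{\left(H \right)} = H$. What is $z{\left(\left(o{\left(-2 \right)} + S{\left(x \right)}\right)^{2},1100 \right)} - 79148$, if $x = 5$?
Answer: $-78602$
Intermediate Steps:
$z{\left(b,k \right)} = -554 + k$
$z{\left(\left(o{\left(-2 \right)} + S{\left(x \right)}\right)^{2},1100 \right)} - 79148 = \left(-554 + 1100\right) - 79148 = 546 - 79148 = -78602$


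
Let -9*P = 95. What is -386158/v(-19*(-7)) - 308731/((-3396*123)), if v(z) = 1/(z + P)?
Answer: -19750446027061/417708 ≈ -4.7283e+7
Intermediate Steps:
P = -95/9 (P = -⅑*95 = -95/9 ≈ -10.556)
v(z) = 1/(-95/9 + z) (v(z) = 1/(z - 95/9) = 1/(-95/9 + z))
-386158/v(-19*(-7)) - 308731/((-3396*123)) = -386158/(9/(-95 + 9*(-19*(-7)))) - 308731/((-3396*123)) = -386158/(9/(-95 + 9*133)) - 308731/(-417708) = -386158/(9/(-95 + 1197)) - 308731*(-1/417708) = -386158/(9/1102) + 308731/417708 = -386158/(9*(1/1102)) + 308731/417708 = -386158/9/1102 + 308731/417708 = -386158*1102/9 + 308731/417708 = -425546116/9 + 308731/417708 = -19750446027061/417708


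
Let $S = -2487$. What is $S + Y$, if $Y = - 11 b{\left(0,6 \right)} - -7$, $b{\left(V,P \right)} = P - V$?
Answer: $-2546$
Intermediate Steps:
$Y = -59$ ($Y = - 11 \left(6 - 0\right) - -7 = - 11 \left(6 + 0\right) + \left(-7 + 14\right) = \left(-11\right) 6 + 7 = -66 + 7 = -59$)
$S + Y = -2487 - 59 = -2546$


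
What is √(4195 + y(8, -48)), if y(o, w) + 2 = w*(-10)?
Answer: √4673 ≈ 68.359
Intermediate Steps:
y(o, w) = -2 - 10*w (y(o, w) = -2 + w*(-10) = -2 - 10*w)
√(4195 + y(8, -48)) = √(4195 + (-2 - 10*(-48))) = √(4195 + (-2 + 480)) = √(4195 + 478) = √4673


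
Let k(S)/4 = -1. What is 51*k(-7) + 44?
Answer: -160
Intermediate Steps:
k(S) = -4 (k(S) = 4*(-1) = -4)
51*k(-7) + 44 = 51*(-4) + 44 = -204 + 44 = -160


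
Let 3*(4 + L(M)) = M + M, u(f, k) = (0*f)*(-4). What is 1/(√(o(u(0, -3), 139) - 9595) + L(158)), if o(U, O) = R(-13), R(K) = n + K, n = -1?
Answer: 912/178897 - 9*I*√9609/178897 ≈ 0.0050979 - 0.0049315*I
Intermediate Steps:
u(f, k) = 0 (u(f, k) = 0*(-4) = 0)
L(M) = -4 + 2*M/3 (L(M) = -4 + (M + M)/3 = -4 + (2*M)/3 = -4 + 2*M/3)
R(K) = -1 + K
o(U, O) = -14 (o(U, O) = -1 - 13 = -14)
1/(√(o(u(0, -3), 139) - 9595) + L(158)) = 1/(√(-14 - 9595) + (-4 + (⅔)*158)) = 1/(√(-9609) + (-4 + 316/3)) = 1/(I*√9609 + 304/3) = 1/(304/3 + I*√9609)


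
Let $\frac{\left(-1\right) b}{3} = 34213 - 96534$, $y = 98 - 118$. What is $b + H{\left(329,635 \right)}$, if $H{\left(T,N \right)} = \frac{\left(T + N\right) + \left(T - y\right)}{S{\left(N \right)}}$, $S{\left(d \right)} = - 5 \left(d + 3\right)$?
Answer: $\frac{596410657}{3190} \approx 1.8696 \cdot 10^{5}$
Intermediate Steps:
$y = -20$ ($y = 98 - 118 = -20$)
$b = 186963$ ($b = - 3 \left(34213 - 96534\right) = \left(-3\right) \left(-62321\right) = 186963$)
$S{\left(d \right)} = -15 - 5 d$ ($S{\left(d \right)} = - 5 \left(3 + d\right) = -15 - 5 d$)
$H{\left(T,N \right)} = \frac{20 + N + 2 T}{-15 - 5 N}$ ($H{\left(T,N \right)} = \frac{\left(T + N\right) + \left(T - -20\right)}{-15 - 5 N} = \frac{\left(N + T\right) + \left(T + 20\right)}{-15 - 5 N} = \frac{\left(N + T\right) + \left(20 + T\right)}{-15 - 5 N} = \frac{20 + N + 2 T}{-15 - 5 N}$)
$b + H{\left(329,635 \right)} = 186963 + \frac{-20 - 635 - 658}{5 \left(3 + 635\right)} = 186963 + \frac{-20 - 635 - 658}{5 \cdot 638} = 186963 + \frac{1}{5} \cdot \frac{1}{638} \left(-1313\right) = 186963 - \frac{1313}{3190} = \frac{596410657}{3190}$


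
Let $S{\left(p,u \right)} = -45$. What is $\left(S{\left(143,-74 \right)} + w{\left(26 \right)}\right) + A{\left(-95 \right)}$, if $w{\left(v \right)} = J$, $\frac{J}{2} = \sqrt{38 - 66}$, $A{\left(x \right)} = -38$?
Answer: $-83 + 4 i \sqrt{7} \approx -83.0 + 10.583 i$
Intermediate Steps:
$J = 4 i \sqrt{7}$ ($J = 2 \sqrt{38 - 66} = 2 \sqrt{-28} = 2 \cdot 2 i \sqrt{7} = 4 i \sqrt{7} \approx 10.583 i$)
$w{\left(v \right)} = 4 i \sqrt{7}$
$\left(S{\left(143,-74 \right)} + w{\left(26 \right)}\right) + A{\left(-95 \right)} = \left(-45 + 4 i \sqrt{7}\right) - 38 = -83 + 4 i \sqrt{7}$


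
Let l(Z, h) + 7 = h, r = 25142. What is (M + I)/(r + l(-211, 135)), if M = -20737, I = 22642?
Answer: 381/5054 ≈ 0.075386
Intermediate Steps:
l(Z, h) = -7 + h
(M + I)/(r + l(-211, 135)) = (-20737 + 22642)/(25142 + (-7 + 135)) = 1905/(25142 + 128) = 1905/25270 = 1905*(1/25270) = 381/5054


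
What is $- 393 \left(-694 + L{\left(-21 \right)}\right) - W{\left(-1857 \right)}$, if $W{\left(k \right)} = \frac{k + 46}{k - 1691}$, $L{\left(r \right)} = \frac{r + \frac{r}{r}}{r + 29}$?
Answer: $\frac{971172715}{3548} \approx 2.7372 \cdot 10^{5}$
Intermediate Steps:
$L{\left(r \right)} = \frac{1 + r}{29 + r}$ ($L{\left(r \right)} = \frac{r + 1}{29 + r} = \frac{1 + r}{29 + r}$)
$W{\left(k \right)} = \frac{46 + k}{-1691 + k}$
$- 393 \left(-694 + L{\left(-21 \right)}\right) - W{\left(-1857 \right)} = - 393 \left(-694 + \frac{1 - 21}{29 - 21}\right) - \frac{46 - 1857}{-1691 - 1857} = - 393 \left(-694 + \frac{1}{8} \left(-20\right)\right) - \frac{1}{-3548} \left(-1811\right) = - 393 \left(-694 + \frac{1}{8} \left(-20\right)\right) - \left(- \frac{1}{3548}\right) \left(-1811\right) = - 393 \left(-694 - \frac{5}{2}\right) - \frac{1811}{3548} = \left(-393\right) \left(- \frac{1393}{2}\right) - \frac{1811}{3548} = \frac{547449}{2} - \frac{1811}{3548} = \frac{971172715}{3548}$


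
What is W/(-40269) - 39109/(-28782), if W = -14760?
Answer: 666567547/386340786 ≈ 1.7253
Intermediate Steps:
W/(-40269) - 39109/(-28782) = -14760/(-40269) - 39109/(-28782) = -14760*(-1/40269) - 39109*(-1/28782) = 4920/13423 + 39109/28782 = 666567547/386340786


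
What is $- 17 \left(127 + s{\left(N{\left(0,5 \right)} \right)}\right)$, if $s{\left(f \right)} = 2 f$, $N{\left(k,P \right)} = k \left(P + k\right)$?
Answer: $-2159$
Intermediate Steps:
$- 17 \left(127 + s{\left(N{\left(0,5 \right)} \right)}\right) = - 17 \left(127 + 2 \cdot 0 \left(5 + 0\right)\right) = - 17 \left(127 + 2 \cdot 0 \cdot 5\right) = - 17 \left(127 + 2 \cdot 0\right) = - 17 \left(127 + 0\right) = \left(-17\right) 127 = -2159$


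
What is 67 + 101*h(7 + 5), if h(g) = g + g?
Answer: 2491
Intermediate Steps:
h(g) = 2*g
67 + 101*h(7 + 5) = 67 + 101*(2*(7 + 5)) = 67 + 101*(2*12) = 67 + 101*24 = 67 + 2424 = 2491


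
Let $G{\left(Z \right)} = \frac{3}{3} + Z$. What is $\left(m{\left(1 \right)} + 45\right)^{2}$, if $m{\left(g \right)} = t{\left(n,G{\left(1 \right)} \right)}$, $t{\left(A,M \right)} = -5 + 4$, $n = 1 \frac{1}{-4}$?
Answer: $1936$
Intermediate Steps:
$n = - \frac{1}{4}$ ($n = 1 \left(- \frac{1}{4}\right) = - \frac{1}{4} \approx -0.25$)
$G{\left(Z \right)} = 1 + Z$ ($G{\left(Z \right)} = 3 \cdot \frac{1}{3} + Z = 1 + Z$)
$t{\left(A,M \right)} = -1$
$m{\left(g \right)} = -1$
$\left(m{\left(1 \right)} + 45\right)^{2} = \left(-1 + 45\right)^{2} = 44^{2} = 1936$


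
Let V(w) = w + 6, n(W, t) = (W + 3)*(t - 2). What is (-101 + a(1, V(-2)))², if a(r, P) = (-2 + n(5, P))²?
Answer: 9025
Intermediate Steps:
n(W, t) = (-2 + t)*(3 + W) (n(W, t) = (3 + W)*(-2 + t) = (-2 + t)*(3 + W))
V(w) = 6 + w
a(r, P) = (-18 + 8*P)² (a(r, P) = (-2 + (-6 - 2*5 + 3*P + 5*P))² = (-2 + (-6 - 10 + 3*P + 5*P))² = (-2 + (-16 + 8*P))² = (-18 + 8*P)²)
(-101 + a(1, V(-2)))² = (-101 + 4*(-9 + 4*(6 - 2))²)² = (-101 + 4*(-9 + 4*4)²)² = (-101 + 4*(-9 + 16)²)² = (-101 + 4*7²)² = (-101 + 4*49)² = (-101 + 196)² = 95² = 9025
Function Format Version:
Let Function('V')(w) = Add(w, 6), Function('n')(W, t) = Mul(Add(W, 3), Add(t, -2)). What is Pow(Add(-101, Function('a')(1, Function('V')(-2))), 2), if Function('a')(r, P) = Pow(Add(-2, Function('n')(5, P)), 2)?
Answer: 9025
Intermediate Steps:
Function('n')(W, t) = Mul(Add(-2, t), Add(3, W)) (Function('n')(W, t) = Mul(Add(3, W), Add(-2, t)) = Mul(Add(-2, t), Add(3, W)))
Function('V')(w) = Add(6, w)
Function('a')(r, P) = Pow(Add(-18, Mul(8, P)), 2) (Function('a')(r, P) = Pow(Add(-2, Add(-6, Mul(-2, 5), Mul(3, P), Mul(5, P))), 2) = Pow(Add(-2, Add(-6, -10, Mul(3, P), Mul(5, P))), 2) = Pow(Add(-2, Add(-16, Mul(8, P))), 2) = Pow(Add(-18, Mul(8, P)), 2))
Pow(Add(-101, Function('a')(1, Function('V')(-2))), 2) = Pow(Add(-101, Mul(4, Pow(Add(-9, Mul(4, Add(6, -2))), 2))), 2) = Pow(Add(-101, Mul(4, Pow(Add(-9, Mul(4, 4)), 2))), 2) = Pow(Add(-101, Mul(4, Pow(Add(-9, 16), 2))), 2) = Pow(Add(-101, Mul(4, Pow(7, 2))), 2) = Pow(Add(-101, Mul(4, 49)), 2) = Pow(Add(-101, 196), 2) = Pow(95, 2) = 9025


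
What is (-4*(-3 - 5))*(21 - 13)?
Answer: 256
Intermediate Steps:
(-4*(-3 - 5))*(21 - 13) = -4*(-8)*8 = 32*8 = 256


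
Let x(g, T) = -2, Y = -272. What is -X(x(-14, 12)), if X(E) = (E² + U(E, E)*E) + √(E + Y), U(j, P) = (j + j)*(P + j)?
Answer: 28 - I*√274 ≈ 28.0 - 16.553*I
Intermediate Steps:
U(j, P) = 2*j*(P + j) (U(j, P) = (2*j)*(P + j) = 2*j*(P + j))
X(E) = E² + √(-272 + E) + 4*E³ (X(E) = (E² + (2*E*(E + E))*E) + √(E - 272) = (E² + (2*E*(2*E))*E) + √(-272 + E) = (E² + (4*E²)*E) + √(-272 + E) = (E² + 4*E³) + √(-272 + E) = E² + √(-272 + E) + 4*E³)
-X(x(-14, 12)) = -((-2)² + √(-272 - 2) + 4*(-2)³) = -(4 + √(-274) + 4*(-8)) = -(4 + I*√274 - 32) = -(-28 + I*√274) = 28 - I*√274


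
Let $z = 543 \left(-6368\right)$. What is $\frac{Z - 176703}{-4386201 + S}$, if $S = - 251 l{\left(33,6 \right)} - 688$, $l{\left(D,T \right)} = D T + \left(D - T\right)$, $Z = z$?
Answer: $\frac{3634527}{4443364} \approx 0.81797$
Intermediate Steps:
$z = -3457824$
$Z = -3457824$
$l{\left(D,T \right)} = D - T + D T$
$S = -57163$ ($S = - 251 \left(33 - 6 + 33 \cdot 6\right) - 688 = - 251 \left(33 - 6 + 198\right) - 688 = \left(-251\right) 225 - 688 = -56475 - 688 = -57163$)
$\frac{Z - 176703}{-4386201 + S} = \frac{-3457824 - 176703}{-4386201 - 57163} = - \frac{3634527}{-4443364} = \left(-3634527\right) \left(- \frac{1}{4443364}\right) = \frac{3634527}{4443364}$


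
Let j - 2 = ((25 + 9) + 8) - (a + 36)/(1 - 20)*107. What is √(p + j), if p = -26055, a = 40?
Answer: I*√25583 ≈ 159.95*I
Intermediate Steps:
j = 472 (j = 2 + (((25 + 9) + 8) - (40 + 36)/(1 - 20)*107) = 2 + ((34 + 8) - 76/(-19)*107) = 2 + (42 - 76*(-1)/19*107) = 2 + (42 - 1*(-4)*107) = 2 + (42 + 4*107) = 2 + (42 + 428) = 2 + 470 = 472)
√(p + j) = √(-26055 + 472) = √(-25583) = I*√25583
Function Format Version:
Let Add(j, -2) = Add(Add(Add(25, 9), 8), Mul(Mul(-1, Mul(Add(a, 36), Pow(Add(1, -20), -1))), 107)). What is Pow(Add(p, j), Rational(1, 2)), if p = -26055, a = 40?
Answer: Mul(I, Pow(25583, Rational(1, 2))) ≈ Mul(159.95, I)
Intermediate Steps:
j = 472 (j = Add(2, Add(Add(Add(25, 9), 8), Mul(Mul(-1, Mul(Add(40, 36), Pow(Add(1, -20), -1))), 107))) = Add(2, Add(Add(34, 8), Mul(Mul(-1, Mul(76, Pow(-19, -1))), 107))) = Add(2, Add(42, Mul(Mul(-1, Mul(76, Rational(-1, 19))), 107))) = Add(2, Add(42, Mul(Mul(-1, -4), 107))) = Add(2, Add(42, Mul(4, 107))) = Add(2, Add(42, 428)) = Add(2, 470) = 472)
Pow(Add(p, j), Rational(1, 2)) = Pow(Add(-26055, 472), Rational(1, 2)) = Pow(-25583, Rational(1, 2)) = Mul(I, Pow(25583, Rational(1, 2)))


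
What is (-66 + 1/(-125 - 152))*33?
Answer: -603339/277 ≈ -2178.1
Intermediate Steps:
(-66 + 1/(-125 - 152))*33 = (-66 + 1/(-277))*33 = (-66 - 1/277)*33 = -18283/277*33 = -603339/277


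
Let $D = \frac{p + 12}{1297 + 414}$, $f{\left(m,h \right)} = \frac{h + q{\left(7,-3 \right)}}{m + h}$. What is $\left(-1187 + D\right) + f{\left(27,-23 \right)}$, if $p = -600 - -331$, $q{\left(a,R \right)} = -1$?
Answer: $- \frac{2041480}{1711} \approx -1193.2$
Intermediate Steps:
$f{\left(m,h \right)} = \frac{-1 + h}{h + m}$ ($f{\left(m,h \right)} = \frac{h - 1}{m + h} = \frac{-1 + h}{h + m}$)
$p = -269$ ($p = -600 + 331 = -269$)
$D = - \frac{257}{1711}$ ($D = \frac{-269 + 12}{1297 + 414} = - \frac{257}{1711} \approx -0.1502$)
$\left(-1187 + D\right) + f{\left(27,-23 \right)} = \left(-1187 - \frac{257}{1711}\right) + \frac{-1 - 23}{-23 + 27} = - \frac{2031214}{1711} + \frac{1}{4} \left(-24\right) = - \frac{2031214}{1711} - 6 = - \frac{2041480}{1711}$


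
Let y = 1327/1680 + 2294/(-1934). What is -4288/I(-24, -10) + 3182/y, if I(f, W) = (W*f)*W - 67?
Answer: -12750025848352/1588133717 ≈ -8028.3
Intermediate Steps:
I(f, W) = -67 + f*W² (I(f, W) = f*W² - 67 = -67 + f*W²)
y = -643751/1624560 (y = 1327*(1/1680) + 2294*(-1/1934) = 1327/1680 - 1147/967 = -643751/1624560 ≈ -0.39626)
-4288/I(-24, -10) + 3182/y = -4288/(-67 - 24*(-10)²) + 3182/(-643751/1624560) = -4288/(-67 - 24*100) + 3182*(-1624560/643751) = -4288/(-67 - 2400) - 5169349920/643751 = -4288/(-2467) - 5169349920/643751 = -4288*(-1/2467) - 5169349920/643751 = 4288/2467 - 5169349920/643751 = -12750025848352/1588133717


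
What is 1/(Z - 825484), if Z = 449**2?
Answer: -1/623883 ≈ -1.6029e-6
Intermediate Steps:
Z = 201601
1/(Z - 825484) = 1/(201601 - 825484) = 1/(-623883) = -1/623883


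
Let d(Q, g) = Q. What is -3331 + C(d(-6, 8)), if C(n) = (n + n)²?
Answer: -3187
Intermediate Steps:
C(n) = 4*n² (C(n) = (2*n)² = 4*n²)
-3331 + C(d(-6, 8)) = -3331 + 4*(-6)² = -3331 + 4*36 = -3331 + 144 = -3187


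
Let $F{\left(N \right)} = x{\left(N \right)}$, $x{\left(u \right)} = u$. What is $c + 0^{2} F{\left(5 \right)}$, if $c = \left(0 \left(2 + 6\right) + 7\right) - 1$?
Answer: $6$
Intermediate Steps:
$F{\left(N \right)} = N$
$c = 6$ ($c = \left(0 \cdot 8 + 7\right) - 1 = \left(0 + 7\right) - 1 = 7 - 1 = 6$)
$c + 0^{2} F{\left(5 \right)} = 6 + 0^{2} \cdot 5 = 6 + 0 \cdot 5 = 6 + 0 = 6$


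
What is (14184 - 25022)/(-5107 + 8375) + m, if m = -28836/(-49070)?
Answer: -109396153/40090190 ≈ -2.7288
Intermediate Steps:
m = 14418/24535 (m = -28836*(-1/49070) = 14418/24535 ≈ 0.58765)
(14184 - 25022)/(-5107 + 8375) + m = (14184 - 25022)/(-5107 + 8375) + 14418/24535 = -10838/3268 + 14418/24535 = -10838*1/3268 + 14418/24535 = -5419/1634 + 14418/24535 = -109396153/40090190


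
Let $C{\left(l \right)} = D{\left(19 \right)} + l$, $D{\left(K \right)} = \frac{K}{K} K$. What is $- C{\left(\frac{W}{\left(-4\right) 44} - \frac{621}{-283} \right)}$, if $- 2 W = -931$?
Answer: $- \frac{1847823}{99616} \approx -18.549$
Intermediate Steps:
$W = \frac{931}{2}$ ($W = \left(- \frac{1}{2}\right) \left(-931\right) = \frac{931}{2} \approx 465.5$)
$D{\left(K \right)} = K$ ($D{\left(K \right)} = 1 K = K$)
$C{\left(l \right)} = 19 + l$
$- C{\left(\frac{W}{\left(-4\right) 44} - \frac{621}{-283} \right)} = - (19 + \left(\frac{931}{2 \left(\left(-4\right) 44\right)} - \frac{621}{-283}\right)) = - (19 + \left(\frac{931}{2 \left(-176\right)} - - \frac{621}{283}\right)) = - (19 + \left(\frac{931}{2} \left(- \frac{1}{176}\right) + \frac{621}{283}\right)) = - (19 + \left(- \frac{931}{352} + \frac{621}{283}\right)) = - (19 - \frac{44881}{99616}) = \left(-1\right) \frac{1847823}{99616} = - \frac{1847823}{99616}$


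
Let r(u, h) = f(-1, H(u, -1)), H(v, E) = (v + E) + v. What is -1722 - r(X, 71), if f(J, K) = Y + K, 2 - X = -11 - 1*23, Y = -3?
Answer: -1790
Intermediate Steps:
X = 36 (X = 2 - (-11 - 1*23) = 2 - (-11 - 23) = 2 - 1*(-34) = 2 + 34 = 36)
H(v, E) = E + 2*v (H(v, E) = (E + v) + v = E + 2*v)
f(J, K) = -3 + K
r(u, h) = -4 + 2*u (r(u, h) = -3 + (-1 + 2*u) = -4 + 2*u)
-1722 - r(X, 71) = -1722 - (-4 + 2*36) = -1722 - (-4 + 72) = -1722 - 1*68 = -1722 - 68 = -1790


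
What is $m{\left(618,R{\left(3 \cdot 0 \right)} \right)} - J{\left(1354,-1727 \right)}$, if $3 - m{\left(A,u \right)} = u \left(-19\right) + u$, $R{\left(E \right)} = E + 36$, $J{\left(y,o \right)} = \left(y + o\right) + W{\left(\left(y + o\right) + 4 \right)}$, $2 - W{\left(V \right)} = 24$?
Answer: $1046$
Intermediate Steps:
$W{\left(V \right)} = -22$ ($W{\left(V \right)} = 2 - 24 = -22$)
$J{\left(y,o \right)} = -22 + o + y$ ($J{\left(y,o \right)} = \left(y + o\right) - 22 = \left(o + y\right) - 22 = -22 + o + y$)
$R{\left(E \right)} = 36 + E$
$m{\left(A,u \right)} = 3 + 18 u$ ($m{\left(A,u \right)} = 3 - \left(u \left(-19\right) + u\right) = 3 - \left(- 19 u + u\right) = 3 - - 18 u = 3 + 18 u$)
$m{\left(618,R{\left(3 \cdot 0 \right)} \right)} - J{\left(1354,-1727 \right)} = \left(3 + 18 \left(36 + 3 \cdot 0\right)\right) - \left(-22 - 1727 + 1354\right) = \left(3 + 18 \left(36 + 0\right)\right) - -395 = \left(3 + 18 \cdot 36\right) + 395 = \left(3 + 648\right) + 395 = 651 + 395 = 1046$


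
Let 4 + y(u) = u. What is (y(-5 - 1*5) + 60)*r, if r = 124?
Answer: 5704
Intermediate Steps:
y(u) = -4 + u
(y(-5 - 1*5) + 60)*r = ((-4 + (-5 - 1*5)) + 60)*124 = ((-4 + (-5 - 5)) + 60)*124 = ((-4 - 10) + 60)*124 = (-14 + 60)*124 = 46*124 = 5704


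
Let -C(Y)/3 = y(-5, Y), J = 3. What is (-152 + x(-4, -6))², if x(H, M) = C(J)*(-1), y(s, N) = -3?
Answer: 25921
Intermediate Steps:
C(Y) = 9 (C(Y) = -3*(-3) = 9)
x(H, M) = -9 (x(H, M) = 9*(-1) = -9)
(-152 + x(-4, -6))² = (-152 - 9)² = (-161)² = 25921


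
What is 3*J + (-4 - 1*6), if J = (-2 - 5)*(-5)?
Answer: 95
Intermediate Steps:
J = 35 (J = -7*(-5) = 35)
3*J + (-4 - 1*6) = 3*35 + (-4 - 1*6) = 105 + (-4 - 6) = 105 - 10 = 95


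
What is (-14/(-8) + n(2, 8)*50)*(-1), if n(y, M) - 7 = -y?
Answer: -1007/4 ≈ -251.75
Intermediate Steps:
n(y, M) = 7 - y
(-14/(-8) + n(2, 8)*50)*(-1) = (-14/(-8) + (7 - 1*2)*50)*(-1) = (-14*(-⅛) + (7 - 2)*50)*(-1) = (7/4 + 5*50)*(-1) = (7/4 + 250)*(-1) = (1007/4)*(-1) = -1007/4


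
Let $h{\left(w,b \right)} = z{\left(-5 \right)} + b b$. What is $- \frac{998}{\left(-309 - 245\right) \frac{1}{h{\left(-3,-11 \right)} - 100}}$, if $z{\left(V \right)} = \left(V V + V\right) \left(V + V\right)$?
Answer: $- \frac{89321}{277} \approx -322.46$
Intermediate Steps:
$z{\left(V \right)} = 2 V \left(V + V^{2}\right)$ ($z{\left(V \right)} = \left(V^{2} + V\right) 2 V = \left(V + V^{2}\right) 2 V = 2 V \left(V + V^{2}\right)$)
$h{\left(w,b \right)} = -200 + b^{2}$ ($h{\left(w,b \right)} = 2 \left(-5\right)^{2} \left(1 - 5\right) + b b = 2 \cdot 25 \left(-4\right) + b^{2} = -200 + b^{2}$)
$- \frac{998}{\left(-309 - 245\right) \frac{1}{h{\left(-3,-11 \right)} - 100}} = - \frac{998}{\left(-309 - 245\right) \frac{1}{\left(-200 + \left(-11\right)^{2}\right) - 100}} = - \frac{998}{\left(-554\right) \frac{1}{\left(-200 + 121\right) - 100}} = - \frac{998}{\left(-554\right) \frac{1}{-79 - 100}} = - \frac{998}{\left(-554\right) \frac{1}{-179}} = - \frac{998}{\left(-554\right) \left(- \frac{1}{179}\right)} = - \frac{998}{\frac{554}{179}} = \left(-998\right) \frac{179}{554} = - \frac{89321}{277}$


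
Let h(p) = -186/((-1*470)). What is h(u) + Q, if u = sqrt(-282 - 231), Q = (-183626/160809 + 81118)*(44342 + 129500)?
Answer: 532897943366354557/37790115 ≈ 1.4102e+10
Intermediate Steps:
Q = 2267650822771912/160809 (Q = (-183626*1/160809 + 81118)*173842 = (-183626/160809 + 81118)*173842 = (13044320836/160809)*173842 = 2267650822771912/160809 ≈ 1.4102e+10)
u = 3*I*sqrt(57) (u = sqrt(-513) = 3*I*sqrt(57) ≈ 22.65*I)
h(p) = 93/235 (h(p) = -186/(-470) = -186*(-1/470) = 93/235)
h(u) + Q = 93/235 + 2267650822771912/160809 = 532897943366354557/37790115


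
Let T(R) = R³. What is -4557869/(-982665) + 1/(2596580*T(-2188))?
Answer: 4958673240302745485071/1069077377976878543616 ≈ 4.6383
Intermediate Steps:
-4557869/(-982665) + 1/(2596580*T(-2188)) = -4557869/(-982665) + 1/(2596580*((-2188)³)) = -4557869*(-1/982665) + (1/2596580)/(-10474708672) = 4557869/982665 + (1/2596580)*(-1/10474708672) = 4557869/982665 - 1/27198419043541760 = 4958673240302745485071/1069077377976878543616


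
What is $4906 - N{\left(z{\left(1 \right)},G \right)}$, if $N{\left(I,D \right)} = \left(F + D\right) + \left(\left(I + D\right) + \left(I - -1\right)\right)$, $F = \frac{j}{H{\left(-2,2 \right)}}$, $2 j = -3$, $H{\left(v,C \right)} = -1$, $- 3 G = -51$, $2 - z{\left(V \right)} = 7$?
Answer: $\frac{9759}{2} \approx 4879.5$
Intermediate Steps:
$z{\left(V \right)} = -5$ ($z{\left(V \right)} = 2 - 7 = -5$)
$G = 17$ ($G = \left(- \frac{1}{3}\right) \left(-51\right) = 17$)
$j = - \frac{3}{2}$ ($j = \frac{1}{2} \left(-3\right) = - \frac{3}{2} \approx -1.5$)
$F = \frac{3}{2}$ ($F = - \frac{3}{2 \left(-1\right)} = \left(- \frac{3}{2}\right) \left(-1\right) = \frac{3}{2} \approx 1.5$)
$N{\left(I,D \right)} = \frac{5}{2} + 2 D + 2 I$ ($N{\left(I,D \right)} = \left(\frac{3}{2} + D\right) + \left(\left(I + D\right) + \left(I - -1\right)\right) = \left(\frac{3}{2} + D\right) + \left(\left(D + I\right) + \left(I + 1\right)\right) = \left(\frac{3}{2} + D\right) + \left(\left(D + I\right) + \left(1 + I\right)\right) = \left(\frac{3}{2} + D\right) + \left(1 + D + 2 I\right) = \frac{5}{2} + 2 D + 2 I$)
$4906 - N{\left(z{\left(1 \right)},G \right)} = 4906 - \left(\frac{5}{2} + 2 \cdot 17 + 2 \left(-5\right)\right) = 4906 - \left(\frac{5}{2} + 34 - 10\right) = 4906 - \frac{53}{2} = \frac{9759}{2}$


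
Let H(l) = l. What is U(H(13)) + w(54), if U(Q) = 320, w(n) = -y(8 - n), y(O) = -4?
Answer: 324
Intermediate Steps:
w(n) = 4 (w(n) = -1*(-4) = 4)
U(H(13)) + w(54) = 320 + 4 = 324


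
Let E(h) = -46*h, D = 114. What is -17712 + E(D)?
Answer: -22956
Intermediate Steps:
-17712 + E(D) = -17712 - 46*114 = -17712 - 5244 = -22956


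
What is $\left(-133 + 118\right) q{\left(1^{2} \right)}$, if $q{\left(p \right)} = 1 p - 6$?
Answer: $75$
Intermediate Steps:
$q{\left(p \right)} = -6 + p$ ($q{\left(p \right)} = p - 6 = -6 + p$)
$\left(-133 + 118\right) q{\left(1^{2} \right)} = \left(-133 + 118\right) \left(-6 + 1^{2}\right) = - 15 \left(-6 + 1\right) = \left(-15\right) \left(-5\right) = 75$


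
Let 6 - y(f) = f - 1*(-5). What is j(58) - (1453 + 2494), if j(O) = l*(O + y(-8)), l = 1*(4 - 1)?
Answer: -3746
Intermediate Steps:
y(f) = 1 - f (y(f) = 6 - (f - 1*(-5)) = 6 - (f + 5) = 6 - (5 + f) = 6 + (-5 - f) = 1 - f)
l = 3 (l = 1*3 = 3)
j(O) = 27 + 3*O (j(O) = 3*(O + (1 - 1*(-8))) = 3*(O + (1 + 8)) = 3*(O + 9) = 3*(9 + O) = 27 + 3*O)
j(58) - (1453 + 2494) = (27 + 3*58) - (1453 + 2494) = (27 + 174) - 1*3947 = 201 - 3947 = -3746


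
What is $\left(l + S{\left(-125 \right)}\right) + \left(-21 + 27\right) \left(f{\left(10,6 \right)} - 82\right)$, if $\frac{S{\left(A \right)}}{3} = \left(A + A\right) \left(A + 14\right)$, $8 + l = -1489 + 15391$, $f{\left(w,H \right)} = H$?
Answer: $96688$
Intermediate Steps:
$l = 13894$ ($l = -8 + \left(-1489 + 15391\right) = -8 + 13902 = 13894$)
$S{\left(A \right)} = 6 A \left(14 + A\right)$ ($S{\left(A \right)} = 3 \left(A + A\right) \left(A + 14\right) = 3 \cdot 2 A \left(14 + A\right) = 6 A \left(14 + A\right)$)
$\left(l + S{\left(-125 \right)}\right) + \left(-21 + 27\right) \left(f{\left(10,6 \right)} - 82\right) = \left(13894 + 6 \left(-125\right) \left(14 - 125\right)\right) + \left(-21 + 27\right) \left(6 - 82\right) = \left(13894 + 6 \left(-125\right) \left(-111\right)\right) + 6 \left(-76\right) = \left(13894 + 83250\right) - 456 = 97144 - 456 = 96688$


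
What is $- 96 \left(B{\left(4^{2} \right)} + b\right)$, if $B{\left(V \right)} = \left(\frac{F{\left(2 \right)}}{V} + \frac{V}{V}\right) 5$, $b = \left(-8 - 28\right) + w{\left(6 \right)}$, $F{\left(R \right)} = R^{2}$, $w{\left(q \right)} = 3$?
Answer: $2568$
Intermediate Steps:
$b = -33$ ($b = \left(-8 - 28\right) + 3 = -36 + 3 = -33$)
$B{\left(V \right)} = 5 + \frac{20}{V}$ ($B{\left(V \right)} = \left(\frac{2^{2}}{V} + \frac{V}{V}\right) 5 = \left(\frac{4}{V} + 1\right) 5 = \left(1 + \frac{4}{V}\right) 5 = 5 + \frac{20}{V}$)
$- 96 \left(B{\left(4^{2} \right)} + b\right) = - 96 \left(\left(5 + \frac{20}{4^{2}}\right) - 33\right) = - 96 \left(\left(5 + \frac{20}{16}\right) - 33\right) = - 96 \left(\left(5 + 20 \cdot \frac{1}{16}\right) - 33\right) = - 96 \left(\left(5 + \frac{5}{4}\right) - 33\right) = - 96 \left(\frac{25}{4} - 33\right) = \left(-96\right) \left(- \frac{107}{4}\right) = 2568$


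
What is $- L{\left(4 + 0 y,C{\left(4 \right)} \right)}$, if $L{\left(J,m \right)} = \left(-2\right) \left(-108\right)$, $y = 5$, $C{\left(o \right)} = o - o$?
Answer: $-216$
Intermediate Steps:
$C{\left(o \right)} = 0$
$L{\left(J,m \right)} = 216$
$- L{\left(4 + 0 y,C{\left(4 \right)} \right)} = \left(-1\right) 216 = -216$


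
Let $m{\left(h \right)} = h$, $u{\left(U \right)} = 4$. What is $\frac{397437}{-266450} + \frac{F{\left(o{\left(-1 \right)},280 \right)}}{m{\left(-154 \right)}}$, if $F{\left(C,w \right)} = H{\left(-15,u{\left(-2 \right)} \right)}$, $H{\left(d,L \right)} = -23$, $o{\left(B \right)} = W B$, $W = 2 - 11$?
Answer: $- \frac{13769237}{10258325} \approx -1.3423$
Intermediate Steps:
$W = -9$ ($W = 2 - 11 = -9$)
$o{\left(B \right)} = - 9 B$
$F{\left(C,w \right)} = -23$
$\frac{397437}{-266450} + \frac{F{\left(o{\left(-1 \right)},280 \right)}}{m{\left(-154 \right)}} = \frac{397437}{-266450} - \frac{23}{-154} = 397437 \left(- \frac{1}{266450}\right) - - \frac{23}{154} = - \frac{397437}{266450} + \frac{23}{154} = - \frac{13769237}{10258325}$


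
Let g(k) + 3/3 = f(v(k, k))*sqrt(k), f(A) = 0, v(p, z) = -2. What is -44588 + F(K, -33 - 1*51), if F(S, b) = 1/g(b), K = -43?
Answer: -44589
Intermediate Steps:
g(k) = -1 (g(k) = -1 + 0*sqrt(k) = -1 + 0 = -1)
F(S, b) = -1 (F(S, b) = 1/(-1) = -1)
-44588 + F(K, -33 - 1*51) = -44588 - 1 = -44589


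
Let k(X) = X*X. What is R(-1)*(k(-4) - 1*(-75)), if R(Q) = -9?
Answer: -819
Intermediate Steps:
k(X) = X²
R(-1)*(k(-4) - 1*(-75)) = -9*((-4)² - 1*(-75)) = -9*(16 + 75) = -9*91 = -819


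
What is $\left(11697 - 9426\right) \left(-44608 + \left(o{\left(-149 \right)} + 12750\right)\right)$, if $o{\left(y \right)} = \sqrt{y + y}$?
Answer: $-72349518 + 2271 i \sqrt{298} \approx -7.235 \cdot 10^{7} + 39204.0 i$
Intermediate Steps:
$o{\left(y \right)} = \sqrt{2} \sqrt{y}$ ($o{\left(y \right)} = \sqrt{2 y} = \sqrt{2} \sqrt{y}$)
$\left(11697 - 9426\right) \left(-44608 + \left(o{\left(-149 \right)} + 12750\right)\right) = \left(11697 - 9426\right) \left(-44608 + \left(\sqrt{2} \sqrt{-149} + 12750\right)\right) = 2271 \left(-44608 + \left(\sqrt{2} i \sqrt{149} + 12750\right)\right) = 2271 \left(-44608 + \left(i \sqrt{298} + 12750\right)\right) = 2271 \left(-44608 + \left(12750 + i \sqrt{298}\right)\right) = 2271 \left(-31858 + i \sqrt{298}\right) = -72349518 + 2271 i \sqrt{298}$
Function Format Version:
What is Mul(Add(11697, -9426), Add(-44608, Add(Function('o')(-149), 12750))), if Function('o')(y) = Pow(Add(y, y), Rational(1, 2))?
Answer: Add(-72349518, Mul(2271, I, Pow(298, Rational(1, 2)))) ≈ Add(-7.2350e+7, Mul(39204., I))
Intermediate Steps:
Function('o')(y) = Mul(Pow(2, Rational(1, 2)), Pow(y, Rational(1, 2))) (Function('o')(y) = Pow(Mul(2, y), Rational(1, 2)) = Mul(Pow(2, Rational(1, 2)), Pow(y, Rational(1, 2))))
Mul(Add(11697, -9426), Add(-44608, Add(Function('o')(-149), 12750))) = Mul(Add(11697, -9426), Add(-44608, Add(Mul(Pow(2, Rational(1, 2)), Pow(-149, Rational(1, 2))), 12750))) = Mul(2271, Add(-44608, Add(Mul(Pow(2, Rational(1, 2)), Mul(I, Pow(149, Rational(1, 2)))), 12750))) = Mul(2271, Add(-44608, Add(Mul(I, Pow(298, Rational(1, 2))), 12750))) = Mul(2271, Add(-44608, Add(12750, Mul(I, Pow(298, Rational(1, 2)))))) = Mul(2271, Add(-31858, Mul(I, Pow(298, Rational(1, 2))))) = Add(-72349518, Mul(2271, I, Pow(298, Rational(1, 2))))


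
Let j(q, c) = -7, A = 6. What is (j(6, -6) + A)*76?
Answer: -76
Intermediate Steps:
(j(6, -6) + A)*76 = (-7 + 6)*76 = -1*76 = -76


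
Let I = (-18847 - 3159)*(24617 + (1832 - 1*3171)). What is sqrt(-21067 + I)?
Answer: I*sqrt(512276735) ≈ 22634.0*I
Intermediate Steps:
I = -512255668 (I = -22006*(24617 + (1832 - 3171)) = -22006*(24617 - 1339) = -22006*23278 = -512255668)
sqrt(-21067 + I) = sqrt(-21067 - 512255668) = sqrt(-512276735) = I*sqrt(512276735)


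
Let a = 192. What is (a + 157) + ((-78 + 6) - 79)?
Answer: 198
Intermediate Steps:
(a + 157) + ((-78 + 6) - 79) = (192 + 157) + ((-78 + 6) - 79) = 349 + (-72 - 79) = 349 - 151 = 198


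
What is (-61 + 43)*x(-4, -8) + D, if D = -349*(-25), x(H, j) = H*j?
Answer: 8149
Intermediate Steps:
D = 8725
(-61 + 43)*x(-4, -8) + D = (-61 + 43)*(-4*(-8)) + 8725 = -18*32 + 8725 = -576 + 8725 = 8149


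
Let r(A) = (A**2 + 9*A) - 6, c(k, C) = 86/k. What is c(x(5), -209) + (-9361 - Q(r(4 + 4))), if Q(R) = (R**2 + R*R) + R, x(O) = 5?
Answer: -216369/5 ≈ -43274.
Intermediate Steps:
r(A) = -6 + A**2 + 9*A
Q(R) = R + 2*R**2 (Q(R) = (R**2 + R**2) + R = 2*R**2 + R = R + 2*R**2)
c(x(5), -209) + (-9361 - Q(r(4 + 4))) = 86/5 + (-9361 - (-6 + (4 + 4)**2 + 9*(4 + 4))*(1 + 2*(-6 + (4 + 4)**2 + 9*(4 + 4)))) = 86*(1/5) + (-9361 - (-6 + 8**2 + 9*8)*(1 + 2*(-6 + 8**2 + 9*8))) = 86/5 + (-9361 - (-6 + 64 + 72)*(1 + 2*(-6 + 64 + 72))) = 86/5 + (-9361 - 130*(1 + 2*130)) = 86/5 + (-9361 - 130*(1 + 260)) = 86/5 + (-9361 - 130*261) = 86/5 + (-9361 - 1*33930) = 86/5 + (-9361 - 33930) = 86/5 - 43291 = -216369/5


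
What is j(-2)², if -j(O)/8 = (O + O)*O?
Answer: 4096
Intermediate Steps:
j(O) = -16*O² (j(O) = -8*(O + O)*O = -8*2*O*O = -16*O²)
j(-2)² = (-16*(-2)²)² = (-16*4)² = (-64)² = 4096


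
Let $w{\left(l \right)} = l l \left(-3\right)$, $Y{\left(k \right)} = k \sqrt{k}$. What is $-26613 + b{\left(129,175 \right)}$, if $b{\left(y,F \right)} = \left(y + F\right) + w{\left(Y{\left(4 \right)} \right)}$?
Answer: $-26501$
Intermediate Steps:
$Y{\left(k \right)} = k^{\frac{3}{2}}$
$w{\left(l \right)} = - 3 l^{2}$ ($w{\left(l \right)} = l^{2} \left(-3\right) = - 3 l^{2}$)
$b{\left(y,F \right)} = -192 + F + y$ ($b{\left(y,F \right)} = \left(y + F\right) - 3 \left(4^{\frac{3}{2}}\right)^{2} = \left(F + y\right) - 3 \cdot 8^{2} = \left(F + y\right) - 192 = -192 + F + y$)
$-26613 + b{\left(129,175 \right)} = -26613 + \left(-192 + 175 + 129\right) = -26613 + 112 = -26501$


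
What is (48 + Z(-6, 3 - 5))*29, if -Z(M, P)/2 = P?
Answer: 1508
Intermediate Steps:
Z(M, P) = -2*P
(48 + Z(-6, 3 - 5))*29 = (48 - 2*(3 - 5))*29 = (48 - 2*(-2))*29 = (48 + 4)*29 = 52*29 = 1508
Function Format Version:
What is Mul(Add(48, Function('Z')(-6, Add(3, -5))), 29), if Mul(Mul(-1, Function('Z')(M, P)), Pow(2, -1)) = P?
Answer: 1508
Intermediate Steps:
Function('Z')(M, P) = Mul(-2, P)
Mul(Add(48, Function('Z')(-6, Add(3, -5))), 29) = Mul(Add(48, Mul(-2, Add(3, -5))), 29) = Mul(Add(48, Mul(-2, -2)), 29) = Mul(Add(48, 4), 29) = Mul(52, 29) = 1508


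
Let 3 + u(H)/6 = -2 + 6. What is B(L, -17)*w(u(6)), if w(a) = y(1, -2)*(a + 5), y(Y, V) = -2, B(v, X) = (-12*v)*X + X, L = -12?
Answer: 54230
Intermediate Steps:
B(v, X) = X - 12*X*v (B(v, X) = -12*X*v + X = X - 12*X*v)
u(H) = 6 (u(H) = -18 + 6*(-2 + 6) = -18 + 6*4 = -18 + 24 = 6)
w(a) = -10 - 2*a (w(a) = -2*(a + 5) = -2*(5 + a) = -10 - 2*a)
B(L, -17)*w(u(6)) = (-17*(1 - 12*(-12)))*(-10 - 2*6) = (-17*(1 + 144))*(-10 - 12) = -17*145*(-22) = -2465*(-22) = 54230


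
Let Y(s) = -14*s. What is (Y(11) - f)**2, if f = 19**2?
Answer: 265225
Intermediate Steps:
f = 361
(Y(11) - f)**2 = (-14*11 - 1*361)**2 = (-154 - 361)**2 = (-515)**2 = 265225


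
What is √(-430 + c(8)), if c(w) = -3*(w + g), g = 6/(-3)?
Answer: 8*I*√7 ≈ 21.166*I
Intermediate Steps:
g = -2 (g = 6*(-⅓) = -2)
c(w) = 6 - 3*w (c(w) = -3*(w - 2) = -3*(-2 + w) = 6 - 3*w)
√(-430 + c(8)) = √(-430 + (6 - 3*8)) = √(-430 + (6 - 24)) = √(-430 - 18) = √(-448) = 8*I*√7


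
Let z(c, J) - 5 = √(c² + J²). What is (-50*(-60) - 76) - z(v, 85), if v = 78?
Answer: 2919 - √13309 ≈ 2803.6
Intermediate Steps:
z(c, J) = 5 + √(J² + c²) (z(c, J) = 5 + √(c² + J²) = 5 + √(J² + c²))
(-50*(-60) - 76) - z(v, 85) = (-50*(-60) - 76) - (5 + √(85² + 78²)) = (3000 - 76) - (5 + √(7225 + 6084)) = 2924 - (5 + √13309) = 2924 + (-5 - √13309) = 2919 - √13309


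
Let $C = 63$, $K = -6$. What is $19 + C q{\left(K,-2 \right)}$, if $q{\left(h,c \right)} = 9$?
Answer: $586$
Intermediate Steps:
$19 + C q{\left(K,-2 \right)} = 19 + 63 \cdot 9 = 19 + 567 = 586$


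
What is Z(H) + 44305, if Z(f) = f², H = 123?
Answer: 59434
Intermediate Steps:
Z(H) + 44305 = 123² + 44305 = 15129 + 44305 = 59434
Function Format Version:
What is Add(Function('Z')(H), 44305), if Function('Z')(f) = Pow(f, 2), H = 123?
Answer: 59434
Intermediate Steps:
Add(Function('Z')(H), 44305) = Add(Pow(123, 2), 44305) = Add(15129, 44305) = 59434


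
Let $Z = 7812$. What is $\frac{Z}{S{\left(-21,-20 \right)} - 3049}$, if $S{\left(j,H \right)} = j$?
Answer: $- \frac{3906}{1535} \approx -2.5446$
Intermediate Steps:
$\frac{Z}{S{\left(-21,-20 \right)} - 3049} = \frac{7812}{-21 - 3049} = \frac{7812}{-3070} = 7812 \left(- \frac{1}{3070}\right) = - \frac{3906}{1535}$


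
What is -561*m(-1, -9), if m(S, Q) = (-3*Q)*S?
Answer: 15147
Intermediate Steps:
m(S, Q) = -3*Q*S
-561*m(-1, -9) = -(-1683)*(-9)*(-1) = -561*(-27) = 15147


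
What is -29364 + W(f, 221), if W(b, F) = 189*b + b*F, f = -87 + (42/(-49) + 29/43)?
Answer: -19597784/301 ≈ -65109.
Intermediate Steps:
f = -26242/301 (f = -87 + (42*(-1/49) + 29*(1/43)) = -87 + (-6/7 + 29/43) = -87 - 55/301 = -26242/301 ≈ -87.183)
W(b, F) = 189*b + F*b
-29364 + W(f, 221) = -29364 - 26242*(189 + 221)/301 = -29364 - 26242/301*410 = -29364 - 10759220/301 = -19597784/301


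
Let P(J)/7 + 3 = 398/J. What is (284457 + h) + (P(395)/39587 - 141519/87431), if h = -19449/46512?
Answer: 118223069576232096969/415612610119760 ≈ 2.8446e+5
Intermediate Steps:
h = -2161/5168 (h = -19449*1/46512 = -2161/5168 ≈ -0.41815)
P(J) = -21 + 2786/J (P(J) = -21 + 7*(398/J) = -21 + 2786/J)
(284457 + h) + (P(395)/39587 - 141519/87431) = (284457 - 2161/5168) + ((-21 + 2786/395)/39587 - 141519/87431) = 1470071615/5168 + ((-21 + 2786*(1/395))*(1/39587) - 141519*1/87431) = 1470071615/5168 + ((-21 + 2786/395)*(1/39587) - 141519/87431) = 1470071615/5168 + (-5509/395*1/39587 - 141519/87431) = 1470071615/5168 + (-5509/15636865 - 141519/87431) = 1470071615/5168 - 2213395155314/1367146743815 = 118223069576232096969/415612610119760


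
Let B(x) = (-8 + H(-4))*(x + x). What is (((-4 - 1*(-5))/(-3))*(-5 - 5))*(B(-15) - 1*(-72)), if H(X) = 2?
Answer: 840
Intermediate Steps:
B(x) = -12*x (B(x) = (-8 + 2)*(x + x) = -12*x)
(((-4 - 1*(-5))/(-3))*(-5 - 5))*(B(-15) - 1*(-72)) = (((-4 - 1*(-5))/(-3))*(-5 - 5))*(-12*(-15) - 1*(-72)) = (((-4 + 5)*(-⅓))*(-10))*(180 + 72) = ((1*(-⅓))*(-10))*252 = -⅓*(-10)*252 = (10/3)*252 = 840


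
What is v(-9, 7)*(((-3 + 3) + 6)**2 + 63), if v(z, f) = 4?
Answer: 396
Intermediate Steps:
v(-9, 7)*(((-3 + 3) + 6)**2 + 63) = 4*(((-3 + 3) + 6)**2 + 63) = 4*((0 + 6)**2 + 63) = 4*(6**2 + 63) = 4*(36 + 63) = 4*99 = 396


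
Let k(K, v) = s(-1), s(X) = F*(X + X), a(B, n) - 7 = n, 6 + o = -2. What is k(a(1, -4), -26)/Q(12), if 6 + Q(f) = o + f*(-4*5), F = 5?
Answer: 5/127 ≈ 0.039370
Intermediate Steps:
o = -8 (o = -6 - 2 = -8)
a(B, n) = 7 + n
s(X) = 10*X (s(X) = 5*(X + X) = 5*(2*X) = 10*X)
k(K, v) = -10 (k(K, v) = 10*(-1) = -10)
Q(f) = -14 - 20*f (Q(f) = -6 + (-8 + f*(-4*5)) = -6 + (-8 + f*(-20)) = -6 + (-8 - 20*f) = -14 - 20*f)
k(a(1, -4), -26)/Q(12) = -10/(-14 - 20*12) = -10/(-14 - 240) = -10/(-254) = -10*(-1/254) = 5/127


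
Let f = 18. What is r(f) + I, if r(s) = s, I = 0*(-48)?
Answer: 18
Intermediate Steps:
I = 0
r(f) + I = 18 + 0 = 18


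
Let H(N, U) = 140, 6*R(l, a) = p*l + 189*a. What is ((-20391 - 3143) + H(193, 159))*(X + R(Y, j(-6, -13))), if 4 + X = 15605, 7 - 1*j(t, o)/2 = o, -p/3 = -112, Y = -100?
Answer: -263439834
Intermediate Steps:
p = 336 (p = -3*(-112) = 336)
j(t, o) = 14 - 2*o
R(l, a) = 56*l + 63*a/2 (R(l, a) = (336*l + 189*a)/6 = (189*a + 336*l)/6 = 56*l + 63*a/2)
X = 15601 (X = -4 + 15605 = 15601)
((-20391 - 3143) + H(193, 159))*(X + R(Y, j(-6, -13))) = ((-20391 - 3143) + 140)*(15601 + (56*(-100) + 63*(14 - 2*(-13))/2)) = (-23534 + 140)*(15601 + (-5600 + 63*(14 + 26)/2)) = -23394*(15601 + (-5600 + (63/2)*40)) = -23394*(15601 + (-5600 + 1260)) = -23394*(15601 - 4340) = -23394*11261 = -263439834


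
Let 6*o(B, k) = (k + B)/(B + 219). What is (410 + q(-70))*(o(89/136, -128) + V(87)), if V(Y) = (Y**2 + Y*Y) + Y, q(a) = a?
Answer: 154636603090/29873 ≈ 5.1765e+6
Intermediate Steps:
o(B, k) = (B + k)/(6*(219 + B)) (o(B, k) = ((k + B)/(B + 219))/6 = ((B + k)/(219 + B))/6 = (B + k)/(6*(219 + B)))
V(Y) = Y + 2*Y**2 (V(Y) = (Y**2 + Y**2) + Y = 2*Y**2 + Y = Y + 2*Y**2)
(410 + q(-70))*(o(89/136, -128) + V(87)) = (410 - 70)*((89/136 - 128)/(6*(219 + 89/136)) + 87*(1 + 2*87)) = 340*((89*(1/136) - 128)/(6*(219 + 89*(1/136))) + 87*(1 + 174)) = 340*((89/136 - 128)/(6*(219 + 89/136)) + 87*175) = 340*((1/6)*(-17319/136)/(29873/136) + 15225) = 340*((1/6)*(136/29873)*(-17319/136) + 15225) = 340*(-5773/59746 + 15225) = 340*(909627077/59746) = 154636603090/29873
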